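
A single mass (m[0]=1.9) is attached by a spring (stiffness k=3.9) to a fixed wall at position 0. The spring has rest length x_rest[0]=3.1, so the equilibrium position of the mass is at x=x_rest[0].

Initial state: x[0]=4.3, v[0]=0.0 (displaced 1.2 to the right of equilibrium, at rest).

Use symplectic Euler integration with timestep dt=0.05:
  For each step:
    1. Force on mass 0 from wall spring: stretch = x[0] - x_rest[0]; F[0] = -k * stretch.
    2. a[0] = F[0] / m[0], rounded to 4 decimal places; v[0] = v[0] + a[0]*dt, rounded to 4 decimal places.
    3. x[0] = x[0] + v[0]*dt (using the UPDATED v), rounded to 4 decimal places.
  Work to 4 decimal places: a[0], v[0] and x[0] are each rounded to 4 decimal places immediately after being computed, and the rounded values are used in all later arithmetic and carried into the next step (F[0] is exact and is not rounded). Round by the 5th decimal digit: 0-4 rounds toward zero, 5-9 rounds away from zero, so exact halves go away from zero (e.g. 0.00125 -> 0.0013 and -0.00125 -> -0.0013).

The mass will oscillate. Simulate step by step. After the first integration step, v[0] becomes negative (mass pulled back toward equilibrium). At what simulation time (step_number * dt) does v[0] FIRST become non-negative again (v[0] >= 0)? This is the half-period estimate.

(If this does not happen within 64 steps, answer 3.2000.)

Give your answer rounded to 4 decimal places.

Answer: 2.2000

Derivation:
Step 0: x=[4.3000] v=[0.0000]
Step 1: x=[4.2938] v=[-0.1232]
Step 2: x=[4.2815] v=[-0.2457]
Step 3: x=[4.2632] v=[-0.3670]
Step 4: x=[4.2389] v=[-0.4864]
Step 5: x=[4.2087] v=[-0.6033]
Step 6: x=[4.1728] v=[-0.7171]
Step 7: x=[4.1314] v=[-0.8272]
Step 8: x=[4.0847] v=[-0.9331]
Step 9: x=[4.0330] v=[-1.0342]
Step 10: x=[3.9765] v=[-1.1300]
Step 11: x=[3.9155] v=[-1.2200]
Step 12: x=[3.8503] v=[-1.3037]
Step 13: x=[3.7813] v=[-1.3807]
Step 14: x=[3.7088] v=[-1.4506]
Step 15: x=[3.6331] v=[-1.5131]
Step 16: x=[3.5547] v=[-1.5678]
Step 17: x=[3.4740] v=[-1.6145]
Step 18: x=[3.3914] v=[-1.6529]
Step 19: x=[3.3073] v=[-1.6828]
Step 20: x=[3.2221] v=[-1.7041]
Step 21: x=[3.1363] v=[-1.7166]
Step 22: x=[3.0503] v=[-1.7203]
Step 23: x=[2.9645] v=[-1.7152]
Step 24: x=[2.8794] v=[-1.7013]
Step 25: x=[2.7955] v=[-1.6787]
Step 26: x=[2.7131] v=[-1.6475]
Step 27: x=[2.6327] v=[-1.6078]
Step 28: x=[2.5547] v=[-1.5598]
Step 29: x=[2.4795] v=[-1.5038]
Step 30: x=[2.4075] v=[-1.4401]
Step 31: x=[2.3391] v=[-1.3690]
Step 32: x=[2.2746] v=[-1.2909]
Step 33: x=[2.2143] v=[-1.2062]
Step 34: x=[2.1585] v=[-1.1153]
Step 35: x=[2.1076] v=[-1.0187]
Step 36: x=[2.0618] v=[-0.9169]
Step 37: x=[2.0213] v=[-0.8104]
Step 38: x=[1.9863] v=[-0.6997]
Step 39: x=[1.9570] v=[-0.5854]
Step 40: x=[1.9336] v=[-0.4681]
Step 41: x=[1.9162] v=[-0.3484]
Step 42: x=[1.9049] v=[-0.2269]
Step 43: x=[1.8997] v=[-0.1042]
Step 44: x=[1.9007] v=[0.0190]
First v>=0 after going negative at step 44, time=2.2000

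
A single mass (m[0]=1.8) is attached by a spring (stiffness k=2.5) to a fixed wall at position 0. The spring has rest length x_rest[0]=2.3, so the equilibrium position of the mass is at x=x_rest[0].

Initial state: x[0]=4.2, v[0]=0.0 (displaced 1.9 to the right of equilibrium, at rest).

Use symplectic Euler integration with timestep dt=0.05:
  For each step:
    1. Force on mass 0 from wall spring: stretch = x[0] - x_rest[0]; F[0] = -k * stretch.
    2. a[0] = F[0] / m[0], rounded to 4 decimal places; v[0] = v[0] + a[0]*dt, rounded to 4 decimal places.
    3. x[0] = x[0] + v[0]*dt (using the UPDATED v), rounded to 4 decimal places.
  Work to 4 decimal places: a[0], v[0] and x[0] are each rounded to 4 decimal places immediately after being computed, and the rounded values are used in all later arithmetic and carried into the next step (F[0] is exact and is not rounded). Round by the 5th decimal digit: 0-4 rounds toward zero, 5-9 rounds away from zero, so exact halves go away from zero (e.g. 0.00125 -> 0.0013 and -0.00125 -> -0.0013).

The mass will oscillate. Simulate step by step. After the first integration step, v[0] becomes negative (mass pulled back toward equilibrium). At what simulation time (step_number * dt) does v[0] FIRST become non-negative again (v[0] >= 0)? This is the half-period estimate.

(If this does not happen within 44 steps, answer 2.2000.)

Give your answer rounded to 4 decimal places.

Step 0: x=[4.2000] v=[0.0000]
Step 1: x=[4.1934] v=[-0.1319]
Step 2: x=[4.1802] v=[-0.2634]
Step 3: x=[4.1605] v=[-0.3940]
Step 4: x=[4.1343] v=[-0.5232]
Step 5: x=[4.1018] v=[-0.6506]
Step 6: x=[4.0630] v=[-0.7757]
Step 7: x=[4.0181] v=[-0.8981]
Step 8: x=[3.9672] v=[-1.0174]
Step 9: x=[3.9105] v=[-1.1332]
Step 10: x=[3.8483] v=[-1.2450]
Step 11: x=[3.7807] v=[-1.3525]
Step 12: x=[3.7079] v=[-1.4553]
Step 13: x=[3.6302] v=[-1.5531]
Step 14: x=[3.5479] v=[-1.6455]
Step 15: x=[3.4613] v=[-1.7322]
Step 16: x=[3.3707] v=[-1.8128]
Step 17: x=[3.2763] v=[-1.8872]
Step 18: x=[3.1786] v=[-1.9550]
Step 19: x=[3.0778] v=[-2.0160]
Step 20: x=[2.9743] v=[-2.0700]
Step 21: x=[2.8685] v=[-2.1168]
Step 22: x=[2.7607] v=[-2.1563]
Step 23: x=[2.6513] v=[-2.1883]
Step 24: x=[2.5407] v=[-2.2127]
Step 25: x=[2.4292] v=[-2.2294]
Step 26: x=[2.3173] v=[-2.2384]
Step 27: x=[2.2053] v=[-2.2396]
Step 28: x=[2.0937] v=[-2.2330]
Step 29: x=[1.9828] v=[-2.2187]
Step 30: x=[1.8730] v=[-2.1967]
Step 31: x=[1.7647] v=[-2.1670]
Step 32: x=[1.6582] v=[-2.1298]
Step 33: x=[1.5539] v=[-2.0852]
Step 34: x=[1.4522] v=[-2.0334]
Step 35: x=[1.3535] v=[-1.9745]
Step 36: x=[1.2581] v=[-1.9088]
Step 37: x=[1.1663] v=[-1.8364]
Step 38: x=[1.0784] v=[-1.7577]
Step 39: x=[0.9948] v=[-1.6729]
Step 40: x=[0.9157] v=[-1.5823]
Step 41: x=[0.8414] v=[-1.4862]
Step 42: x=[0.7722] v=[-1.3849]
Step 43: x=[0.7083] v=[-1.2788]
Step 44: x=[0.6499] v=[-1.1683]
v[0] did not become non-negative within 44 steps; using fallback time=2.2000

Answer: 2.2000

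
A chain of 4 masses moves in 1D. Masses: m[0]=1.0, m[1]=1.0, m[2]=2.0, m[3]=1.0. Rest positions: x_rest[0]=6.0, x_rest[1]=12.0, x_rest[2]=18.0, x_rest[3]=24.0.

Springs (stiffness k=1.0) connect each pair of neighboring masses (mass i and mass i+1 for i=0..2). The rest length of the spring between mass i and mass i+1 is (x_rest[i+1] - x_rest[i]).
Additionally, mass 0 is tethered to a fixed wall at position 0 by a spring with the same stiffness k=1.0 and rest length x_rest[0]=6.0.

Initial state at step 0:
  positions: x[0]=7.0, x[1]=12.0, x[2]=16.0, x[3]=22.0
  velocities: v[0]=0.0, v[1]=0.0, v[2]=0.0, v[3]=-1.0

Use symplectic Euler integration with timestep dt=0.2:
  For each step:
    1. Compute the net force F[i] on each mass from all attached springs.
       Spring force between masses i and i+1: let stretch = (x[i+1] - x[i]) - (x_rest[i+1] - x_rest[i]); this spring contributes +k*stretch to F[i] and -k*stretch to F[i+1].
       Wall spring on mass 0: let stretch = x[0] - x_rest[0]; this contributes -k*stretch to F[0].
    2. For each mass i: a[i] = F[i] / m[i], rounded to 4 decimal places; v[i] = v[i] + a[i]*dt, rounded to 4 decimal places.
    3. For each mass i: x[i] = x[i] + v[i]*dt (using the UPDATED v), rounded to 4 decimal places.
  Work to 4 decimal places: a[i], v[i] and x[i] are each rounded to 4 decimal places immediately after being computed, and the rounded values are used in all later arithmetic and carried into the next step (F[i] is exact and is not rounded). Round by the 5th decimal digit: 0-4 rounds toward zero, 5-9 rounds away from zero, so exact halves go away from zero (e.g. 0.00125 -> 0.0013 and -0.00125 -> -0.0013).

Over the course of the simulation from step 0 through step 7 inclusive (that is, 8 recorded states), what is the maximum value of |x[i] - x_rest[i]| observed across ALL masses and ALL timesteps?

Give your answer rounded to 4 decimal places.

Answer: 2.8465

Derivation:
Step 0: x=[7.0000 12.0000 16.0000 22.0000] v=[0.0000 0.0000 0.0000 -1.0000]
Step 1: x=[6.9200 11.9600 16.0400 21.8000] v=[-0.4000 -0.2000 0.2000 -1.0000]
Step 2: x=[6.7648 11.8816 16.1136 21.6096] v=[-0.7760 -0.3920 0.3680 -0.9520]
Step 3: x=[6.5437 11.7678 16.2125 21.4394] v=[-1.1056 -0.5690 0.4944 -0.8512]
Step 4: x=[6.2698 11.6228 16.3270 21.3001] v=[-1.3695 -0.7249 0.5726 -0.6966]
Step 5: x=[5.9592 11.4519 16.4469 21.2019] v=[-1.5529 -0.8547 0.5995 -0.4912]
Step 6: x=[5.6300 11.2611 16.5620 21.1535] v=[-1.6462 -0.9542 0.5755 -0.2422]
Step 7: x=[5.3008 11.0571 16.6629 21.1614] v=[-1.6460 -1.0202 0.5046 0.0395]
Max displacement = 2.8465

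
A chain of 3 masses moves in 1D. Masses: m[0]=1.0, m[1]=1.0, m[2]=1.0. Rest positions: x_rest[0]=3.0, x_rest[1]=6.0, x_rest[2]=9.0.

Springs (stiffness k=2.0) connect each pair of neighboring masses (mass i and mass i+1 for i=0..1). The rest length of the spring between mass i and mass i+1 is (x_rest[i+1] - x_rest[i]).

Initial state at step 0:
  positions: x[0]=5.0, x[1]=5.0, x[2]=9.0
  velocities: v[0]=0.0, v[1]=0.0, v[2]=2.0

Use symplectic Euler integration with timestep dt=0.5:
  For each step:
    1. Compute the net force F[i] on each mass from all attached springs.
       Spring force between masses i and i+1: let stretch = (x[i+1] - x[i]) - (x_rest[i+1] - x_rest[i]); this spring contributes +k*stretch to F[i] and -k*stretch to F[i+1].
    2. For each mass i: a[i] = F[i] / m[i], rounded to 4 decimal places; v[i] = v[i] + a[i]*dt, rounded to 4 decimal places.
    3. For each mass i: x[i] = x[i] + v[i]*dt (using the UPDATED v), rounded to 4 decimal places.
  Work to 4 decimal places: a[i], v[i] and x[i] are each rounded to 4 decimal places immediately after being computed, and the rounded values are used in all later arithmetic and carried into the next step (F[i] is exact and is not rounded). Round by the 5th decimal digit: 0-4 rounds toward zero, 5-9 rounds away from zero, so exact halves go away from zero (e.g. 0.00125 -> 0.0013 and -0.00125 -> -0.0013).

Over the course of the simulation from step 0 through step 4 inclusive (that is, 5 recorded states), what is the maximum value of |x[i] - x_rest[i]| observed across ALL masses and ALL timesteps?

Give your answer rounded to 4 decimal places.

Step 0: x=[5.0000 5.0000 9.0000] v=[0.0000 0.0000 2.0000]
Step 1: x=[3.5000 7.0000 9.5000] v=[-3.0000 4.0000 1.0000]
Step 2: x=[2.2500 8.5000 10.2500] v=[-2.5000 3.0000 1.5000]
Step 3: x=[2.6250 7.7500 11.6250] v=[0.7500 -1.5000 2.7500]
Step 4: x=[4.0625 6.3750 12.5625] v=[2.8750 -2.7500 1.8750]
Max displacement = 3.5625

Answer: 3.5625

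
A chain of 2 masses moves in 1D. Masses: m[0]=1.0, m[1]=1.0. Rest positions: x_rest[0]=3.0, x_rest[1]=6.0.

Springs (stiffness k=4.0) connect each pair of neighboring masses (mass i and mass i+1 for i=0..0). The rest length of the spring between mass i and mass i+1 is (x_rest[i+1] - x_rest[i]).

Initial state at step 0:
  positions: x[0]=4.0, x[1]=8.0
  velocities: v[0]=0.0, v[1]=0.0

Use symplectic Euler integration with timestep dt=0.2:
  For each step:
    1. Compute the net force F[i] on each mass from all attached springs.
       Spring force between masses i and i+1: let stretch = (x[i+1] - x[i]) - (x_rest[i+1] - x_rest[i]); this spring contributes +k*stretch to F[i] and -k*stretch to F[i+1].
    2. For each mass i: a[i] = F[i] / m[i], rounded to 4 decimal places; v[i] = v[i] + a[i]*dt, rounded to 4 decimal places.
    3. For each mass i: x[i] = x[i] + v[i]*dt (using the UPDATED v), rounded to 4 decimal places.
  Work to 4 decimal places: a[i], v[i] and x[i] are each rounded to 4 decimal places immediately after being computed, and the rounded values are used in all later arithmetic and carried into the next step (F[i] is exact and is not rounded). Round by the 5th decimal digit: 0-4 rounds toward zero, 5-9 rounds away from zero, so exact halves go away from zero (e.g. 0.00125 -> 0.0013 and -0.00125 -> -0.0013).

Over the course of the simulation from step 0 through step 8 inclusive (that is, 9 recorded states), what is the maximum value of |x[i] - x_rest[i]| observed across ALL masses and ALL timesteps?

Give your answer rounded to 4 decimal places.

Answer: 2.0213

Derivation:
Step 0: x=[4.0000 8.0000] v=[0.0000 0.0000]
Step 1: x=[4.1600 7.8400] v=[0.8000 -0.8000]
Step 2: x=[4.4288 7.5712] v=[1.3440 -1.3440]
Step 3: x=[4.7204 7.2796] v=[1.4579 -1.4579]
Step 4: x=[4.9415 7.0585] v=[1.1053 -1.1053]
Step 5: x=[5.0213 6.9787] v=[0.3989 -0.3989]
Step 6: x=[4.9343 7.0657] v=[-0.4352 0.4352]
Step 7: x=[4.7083 7.2917] v=[-1.1301 1.1301]
Step 8: x=[4.4156 7.5844] v=[-1.4634 1.4634]
Max displacement = 2.0213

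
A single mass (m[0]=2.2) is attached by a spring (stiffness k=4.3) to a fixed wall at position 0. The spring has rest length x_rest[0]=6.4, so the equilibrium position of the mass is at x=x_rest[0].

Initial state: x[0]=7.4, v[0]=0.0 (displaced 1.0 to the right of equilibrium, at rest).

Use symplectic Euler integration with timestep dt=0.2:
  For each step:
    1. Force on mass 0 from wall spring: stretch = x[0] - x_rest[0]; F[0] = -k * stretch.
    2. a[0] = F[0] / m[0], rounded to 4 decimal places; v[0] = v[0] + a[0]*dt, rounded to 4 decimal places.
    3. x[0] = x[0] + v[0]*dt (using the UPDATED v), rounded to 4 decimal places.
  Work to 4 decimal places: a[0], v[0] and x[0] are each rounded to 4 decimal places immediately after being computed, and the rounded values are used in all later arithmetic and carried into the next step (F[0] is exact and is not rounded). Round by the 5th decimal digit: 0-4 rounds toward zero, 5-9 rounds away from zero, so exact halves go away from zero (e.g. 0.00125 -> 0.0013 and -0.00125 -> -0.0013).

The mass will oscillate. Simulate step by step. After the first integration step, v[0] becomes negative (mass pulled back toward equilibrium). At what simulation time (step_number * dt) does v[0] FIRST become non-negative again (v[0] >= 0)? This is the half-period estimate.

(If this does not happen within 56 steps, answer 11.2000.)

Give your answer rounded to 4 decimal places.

Answer: 2.4000

Derivation:
Step 0: x=[7.4000] v=[0.0000]
Step 1: x=[7.3218] v=[-0.3909]
Step 2: x=[7.1716] v=[-0.7512]
Step 3: x=[6.9610] v=[-1.0528]
Step 4: x=[6.7066] v=[-1.2721]
Step 5: x=[6.4282] v=[-1.3920]
Step 6: x=[6.1476] v=[-1.4030]
Step 7: x=[5.8867] v=[-1.3043]
Step 8: x=[5.6660] v=[-1.1036]
Step 9: x=[5.5027] v=[-0.8167]
Step 10: x=[5.4095] v=[-0.4659]
Step 11: x=[5.3938] v=[-0.0787]
Step 12: x=[5.4567] v=[0.3146]
First v>=0 after going negative at step 12, time=2.4000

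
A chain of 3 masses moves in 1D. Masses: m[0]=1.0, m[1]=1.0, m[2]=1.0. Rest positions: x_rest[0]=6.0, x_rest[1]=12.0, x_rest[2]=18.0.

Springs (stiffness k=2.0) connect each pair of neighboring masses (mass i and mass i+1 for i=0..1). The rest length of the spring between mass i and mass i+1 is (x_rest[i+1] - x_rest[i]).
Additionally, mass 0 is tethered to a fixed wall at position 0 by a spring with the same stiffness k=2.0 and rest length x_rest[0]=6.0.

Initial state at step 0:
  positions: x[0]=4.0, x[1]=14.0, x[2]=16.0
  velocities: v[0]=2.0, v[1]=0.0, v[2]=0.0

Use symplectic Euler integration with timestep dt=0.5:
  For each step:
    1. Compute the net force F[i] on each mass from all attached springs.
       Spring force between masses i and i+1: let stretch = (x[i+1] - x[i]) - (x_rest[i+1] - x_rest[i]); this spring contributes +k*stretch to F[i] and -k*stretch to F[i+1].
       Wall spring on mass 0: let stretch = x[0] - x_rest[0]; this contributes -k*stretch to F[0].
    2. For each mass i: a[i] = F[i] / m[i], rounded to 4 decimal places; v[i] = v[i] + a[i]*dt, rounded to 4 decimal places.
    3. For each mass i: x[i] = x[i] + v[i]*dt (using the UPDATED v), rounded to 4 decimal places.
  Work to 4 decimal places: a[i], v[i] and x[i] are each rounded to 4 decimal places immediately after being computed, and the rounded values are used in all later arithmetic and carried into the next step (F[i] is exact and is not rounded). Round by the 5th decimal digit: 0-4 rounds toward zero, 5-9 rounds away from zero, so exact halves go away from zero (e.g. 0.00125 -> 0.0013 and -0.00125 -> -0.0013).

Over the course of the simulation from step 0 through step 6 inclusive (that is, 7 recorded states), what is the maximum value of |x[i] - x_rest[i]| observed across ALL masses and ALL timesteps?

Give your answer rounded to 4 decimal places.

Step 0: x=[4.0000 14.0000 16.0000] v=[2.0000 0.0000 0.0000]
Step 1: x=[8.0000 10.0000 18.0000] v=[8.0000 -8.0000 4.0000]
Step 2: x=[9.0000 9.0000 19.0000] v=[2.0000 -2.0000 2.0000]
Step 3: x=[5.5000 13.0000 18.0000] v=[-7.0000 8.0000 -2.0000]
Step 4: x=[3.0000 15.7500 17.5000] v=[-5.0000 5.5000 -1.0000]
Step 5: x=[5.3750 13.0000 19.1250] v=[4.7500 -5.5000 3.2500]
Step 6: x=[8.8750 9.5000 20.6875] v=[7.0000 -7.0000 3.1250]
Max displacement = 3.7500

Answer: 3.7500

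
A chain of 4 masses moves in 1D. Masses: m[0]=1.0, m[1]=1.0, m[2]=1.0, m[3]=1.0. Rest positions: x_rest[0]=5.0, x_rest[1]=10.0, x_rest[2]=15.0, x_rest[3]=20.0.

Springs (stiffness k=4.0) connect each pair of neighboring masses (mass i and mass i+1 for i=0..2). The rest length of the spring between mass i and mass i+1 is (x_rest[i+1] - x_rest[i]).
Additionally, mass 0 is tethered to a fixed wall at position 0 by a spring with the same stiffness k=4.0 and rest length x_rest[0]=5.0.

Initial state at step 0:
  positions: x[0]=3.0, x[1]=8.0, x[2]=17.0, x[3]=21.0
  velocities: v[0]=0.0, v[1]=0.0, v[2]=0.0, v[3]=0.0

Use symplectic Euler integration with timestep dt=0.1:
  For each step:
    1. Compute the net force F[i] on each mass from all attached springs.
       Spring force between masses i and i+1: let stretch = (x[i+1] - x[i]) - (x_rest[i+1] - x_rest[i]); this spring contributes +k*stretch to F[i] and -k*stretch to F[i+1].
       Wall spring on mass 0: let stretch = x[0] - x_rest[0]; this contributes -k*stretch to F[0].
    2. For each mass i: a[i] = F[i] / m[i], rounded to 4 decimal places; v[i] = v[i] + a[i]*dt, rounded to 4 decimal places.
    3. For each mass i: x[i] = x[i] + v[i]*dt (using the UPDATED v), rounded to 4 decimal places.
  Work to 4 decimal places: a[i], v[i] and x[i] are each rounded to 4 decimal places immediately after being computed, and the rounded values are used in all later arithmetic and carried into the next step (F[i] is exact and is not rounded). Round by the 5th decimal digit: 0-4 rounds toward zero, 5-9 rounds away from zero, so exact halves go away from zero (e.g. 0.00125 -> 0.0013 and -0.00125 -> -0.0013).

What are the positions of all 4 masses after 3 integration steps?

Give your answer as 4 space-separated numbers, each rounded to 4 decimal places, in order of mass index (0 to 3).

Step 0: x=[3.0000 8.0000 17.0000 21.0000] v=[0.0000 0.0000 0.0000 0.0000]
Step 1: x=[3.0800 8.1600 16.8000 21.0400] v=[0.8000 1.6000 -2.0000 0.4000]
Step 2: x=[3.2400 8.4624 16.4240 21.1104] v=[1.6000 3.0240 -3.7600 0.7040]
Step 3: x=[3.4793 8.8744 15.9170 21.1933] v=[2.3930 4.1197 -5.0701 0.8294]

Answer: 3.4793 8.8744 15.9170 21.1933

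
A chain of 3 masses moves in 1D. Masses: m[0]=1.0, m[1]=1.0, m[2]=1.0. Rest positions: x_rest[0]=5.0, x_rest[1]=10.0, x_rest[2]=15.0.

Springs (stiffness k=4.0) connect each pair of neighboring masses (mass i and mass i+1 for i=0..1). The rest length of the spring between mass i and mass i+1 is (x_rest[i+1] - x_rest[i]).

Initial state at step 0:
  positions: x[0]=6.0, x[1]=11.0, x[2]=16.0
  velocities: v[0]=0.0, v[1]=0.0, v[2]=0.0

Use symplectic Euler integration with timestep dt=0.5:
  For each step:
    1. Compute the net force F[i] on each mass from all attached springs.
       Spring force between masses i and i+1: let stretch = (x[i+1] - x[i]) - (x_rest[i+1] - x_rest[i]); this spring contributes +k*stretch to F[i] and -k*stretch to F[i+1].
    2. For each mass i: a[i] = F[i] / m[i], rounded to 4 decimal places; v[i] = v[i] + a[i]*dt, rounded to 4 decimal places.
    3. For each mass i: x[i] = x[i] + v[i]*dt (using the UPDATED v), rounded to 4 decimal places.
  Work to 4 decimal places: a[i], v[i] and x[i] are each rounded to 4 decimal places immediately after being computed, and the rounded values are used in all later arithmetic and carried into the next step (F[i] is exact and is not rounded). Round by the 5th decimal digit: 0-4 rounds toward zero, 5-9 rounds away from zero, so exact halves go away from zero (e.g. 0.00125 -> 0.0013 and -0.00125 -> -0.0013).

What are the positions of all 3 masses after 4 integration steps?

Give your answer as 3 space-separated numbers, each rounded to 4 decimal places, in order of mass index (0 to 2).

Answer: 6.0000 11.0000 16.0000

Derivation:
Step 0: x=[6.0000 11.0000 16.0000] v=[0.0000 0.0000 0.0000]
Step 1: x=[6.0000 11.0000 16.0000] v=[0.0000 0.0000 0.0000]
Step 2: x=[6.0000 11.0000 16.0000] v=[0.0000 0.0000 0.0000]
Step 3: x=[6.0000 11.0000 16.0000] v=[0.0000 0.0000 0.0000]
Step 4: x=[6.0000 11.0000 16.0000] v=[0.0000 0.0000 0.0000]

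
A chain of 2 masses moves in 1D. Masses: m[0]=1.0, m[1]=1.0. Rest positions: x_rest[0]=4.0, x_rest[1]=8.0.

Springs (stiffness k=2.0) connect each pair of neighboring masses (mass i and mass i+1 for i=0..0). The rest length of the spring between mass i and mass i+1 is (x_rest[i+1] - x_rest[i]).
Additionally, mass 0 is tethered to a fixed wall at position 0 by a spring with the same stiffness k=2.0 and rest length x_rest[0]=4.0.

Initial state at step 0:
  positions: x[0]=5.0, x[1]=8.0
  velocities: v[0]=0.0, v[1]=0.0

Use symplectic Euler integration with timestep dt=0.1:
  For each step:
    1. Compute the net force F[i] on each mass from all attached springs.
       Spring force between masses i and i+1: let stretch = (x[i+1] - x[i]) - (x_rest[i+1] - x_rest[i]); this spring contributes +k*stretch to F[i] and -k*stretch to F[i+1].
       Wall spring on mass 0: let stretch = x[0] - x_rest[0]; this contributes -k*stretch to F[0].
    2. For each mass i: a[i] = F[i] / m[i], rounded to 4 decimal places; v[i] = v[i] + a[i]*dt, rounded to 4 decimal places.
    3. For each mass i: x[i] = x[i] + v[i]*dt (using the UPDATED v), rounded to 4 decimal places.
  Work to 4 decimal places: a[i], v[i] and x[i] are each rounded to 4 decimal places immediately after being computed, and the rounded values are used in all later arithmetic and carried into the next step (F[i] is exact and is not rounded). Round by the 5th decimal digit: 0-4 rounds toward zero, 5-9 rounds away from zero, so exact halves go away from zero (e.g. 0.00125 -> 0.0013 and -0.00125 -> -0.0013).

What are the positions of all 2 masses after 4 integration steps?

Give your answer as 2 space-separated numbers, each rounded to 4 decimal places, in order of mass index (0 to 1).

Step 0: x=[5.0000 8.0000] v=[0.0000 0.0000]
Step 1: x=[4.9600 8.0200] v=[-0.4000 0.2000]
Step 2: x=[4.8820 8.0588] v=[-0.7800 0.3880]
Step 3: x=[4.7699 8.1141] v=[-1.1210 0.5526]
Step 4: x=[4.6293 8.1825] v=[-1.4061 0.6838]

Answer: 4.6293 8.1825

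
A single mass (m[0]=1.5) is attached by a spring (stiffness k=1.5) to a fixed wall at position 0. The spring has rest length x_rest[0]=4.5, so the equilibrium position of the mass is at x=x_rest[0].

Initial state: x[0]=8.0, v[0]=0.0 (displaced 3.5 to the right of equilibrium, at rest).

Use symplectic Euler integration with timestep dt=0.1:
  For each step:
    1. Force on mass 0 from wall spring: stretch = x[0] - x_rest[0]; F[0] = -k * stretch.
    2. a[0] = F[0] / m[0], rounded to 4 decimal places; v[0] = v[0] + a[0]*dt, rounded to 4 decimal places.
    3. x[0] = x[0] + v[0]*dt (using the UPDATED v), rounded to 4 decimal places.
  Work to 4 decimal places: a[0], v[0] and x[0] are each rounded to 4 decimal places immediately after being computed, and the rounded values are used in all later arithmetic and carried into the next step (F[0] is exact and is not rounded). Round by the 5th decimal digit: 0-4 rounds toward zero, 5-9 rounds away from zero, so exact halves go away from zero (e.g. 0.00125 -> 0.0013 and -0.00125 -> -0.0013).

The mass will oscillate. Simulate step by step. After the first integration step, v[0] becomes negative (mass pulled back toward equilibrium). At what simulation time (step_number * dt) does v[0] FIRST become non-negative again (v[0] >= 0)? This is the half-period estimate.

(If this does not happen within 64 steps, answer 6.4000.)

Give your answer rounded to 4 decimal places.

Answer: 3.2000

Derivation:
Step 0: x=[8.0000] v=[0.0000]
Step 1: x=[7.9650] v=[-0.3500]
Step 2: x=[7.8954] v=[-0.6965]
Step 3: x=[7.7918] v=[-1.0360]
Step 4: x=[7.6553] v=[-1.3652]
Step 5: x=[7.4872] v=[-1.6807]
Step 6: x=[7.2893] v=[-1.9794]
Step 7: x=[7.0635] v=[-2.2583]
Step 8: x=[6.8120] v=[-2.5147]
Step 9: x=[6.5374] v=[-2.7459]
Step 10: x=[6.2424] v=[-2.9496]
Step 11: x=[5.9300] v=[-3.1238]
Step 12: x=[5.6033] v=[-3.2668]
Step 13: x=[5.2656] v=[-3.3771]
Step 14: x=[4.9202] v=[-3.4537]
Step 15: x=[4.5706] v=[-3.4957]
Step 16: x=[4.2203] v=[-3.5028]
Step 17: x=[3.8728] v=[-3.4748]
Step 18: x=[3.5316] v=[-3.4121]
Step 19: x=[3.2001] v=[-3.3153]
Step 20: x=[2.8816] v=[-3.1853]
Step 21: x=[2.5793] v=[-3.0235]
Step 22: x=[2.2962] v=[-2.8314]
Step 23: x=[2.0351] v=[-2.6110]
Step 24: x=[1.7987] v=[-2.3645]
Step 25: x=[1.5893] v=[-2.0944]
Step 26: x=[1.4090] v=[-1.8033]
Step 27: x=[1.2596] v=[-1.4942]
Step 28: x=[1.1426] v=[-1.1702]
Step 29: x=[1.0592] v=[-0.8345]
Step 30: x=[1.0102] v=[-0.4904]
Step 31: x=[0.9961] v=[-0.1414]
Step 32: x=[1.0170] v=[0.2090]
First v>=0 after going negative at step 32, time=3.2000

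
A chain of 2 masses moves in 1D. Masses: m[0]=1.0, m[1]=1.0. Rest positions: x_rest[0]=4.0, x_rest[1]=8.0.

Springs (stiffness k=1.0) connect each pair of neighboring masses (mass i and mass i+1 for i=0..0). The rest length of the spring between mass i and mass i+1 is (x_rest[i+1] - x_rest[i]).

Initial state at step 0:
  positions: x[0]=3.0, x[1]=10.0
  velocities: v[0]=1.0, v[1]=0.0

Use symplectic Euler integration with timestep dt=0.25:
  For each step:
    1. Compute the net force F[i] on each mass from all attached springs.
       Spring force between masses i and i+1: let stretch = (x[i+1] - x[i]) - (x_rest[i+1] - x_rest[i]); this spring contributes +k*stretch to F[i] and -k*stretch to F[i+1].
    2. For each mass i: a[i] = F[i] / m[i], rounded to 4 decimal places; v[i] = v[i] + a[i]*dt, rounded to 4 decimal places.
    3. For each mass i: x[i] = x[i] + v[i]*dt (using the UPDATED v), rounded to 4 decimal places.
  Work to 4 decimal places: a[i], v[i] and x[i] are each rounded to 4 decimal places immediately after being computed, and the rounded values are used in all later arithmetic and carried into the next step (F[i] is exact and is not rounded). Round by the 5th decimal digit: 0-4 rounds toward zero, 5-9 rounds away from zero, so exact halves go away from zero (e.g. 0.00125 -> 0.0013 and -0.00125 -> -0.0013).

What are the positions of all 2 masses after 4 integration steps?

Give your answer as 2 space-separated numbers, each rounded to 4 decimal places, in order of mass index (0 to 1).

Answer: 5.3989 8.6012

Derivation:
Step 0: x=[3.0000 10.0000] v=[1.0000 0.0000]
Step 1: x=[3.4375 9.8125] v=[1.7500 -0.7500]
Step 2: x=[4.0235 9.4766] v=[2.3438 -1.3438]
Step 3: x=[4.7003 9.0498] v=[2.7071 -1.7071]
Step 4: x=[5.3989 8.6012] v=[2.7945 -1.7945]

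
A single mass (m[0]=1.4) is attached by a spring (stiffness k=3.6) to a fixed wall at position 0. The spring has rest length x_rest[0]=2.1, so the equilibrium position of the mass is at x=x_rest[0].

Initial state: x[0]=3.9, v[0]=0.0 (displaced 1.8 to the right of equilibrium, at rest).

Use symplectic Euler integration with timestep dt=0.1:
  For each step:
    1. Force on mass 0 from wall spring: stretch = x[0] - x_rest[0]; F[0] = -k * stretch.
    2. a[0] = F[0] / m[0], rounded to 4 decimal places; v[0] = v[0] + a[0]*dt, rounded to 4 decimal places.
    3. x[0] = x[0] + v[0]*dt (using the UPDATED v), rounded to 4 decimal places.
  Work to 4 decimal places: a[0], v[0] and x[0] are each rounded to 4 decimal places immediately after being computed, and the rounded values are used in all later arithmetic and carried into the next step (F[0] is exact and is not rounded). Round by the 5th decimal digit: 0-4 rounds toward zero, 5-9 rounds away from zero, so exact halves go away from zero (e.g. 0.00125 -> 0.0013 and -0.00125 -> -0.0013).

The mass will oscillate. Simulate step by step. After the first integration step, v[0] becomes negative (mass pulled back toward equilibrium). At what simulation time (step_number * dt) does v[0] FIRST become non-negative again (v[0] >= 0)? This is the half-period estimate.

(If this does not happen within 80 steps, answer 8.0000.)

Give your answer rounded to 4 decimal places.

Answer: 2.0000

Derivation:
Step 0: x=[3.9000] v=[0.0000]
Step 1: x=[3.8537] v=[-0.4629]
Step 2: x=[3.7623] v=[-0.9139]
Step 3: x=[3.6282] v=[-1.3414]
Step 4: x=[3.4548] v=[-1.7344]
Step 5: x=[3.2465] v=[-2.0828]
Step 6: x=[3.0087] v=[-2.3776]
Step 7: x=[2.7476] v=[-2.6113]
Step 8: x=[2.4698] v=[-2.7778]
Step 9: x=[2.1825] v=[-2.8729]
Step 10: x=[1.8931] v=[-2.8941]
Step 11: x=[1.6090] v=[-2.8409]
Step 12: x=[1.3375] v=[-2.7146]
Step 13: x=[1.0857] v=[-2.5185]
Step 14: x=[0.8599] v=[-2.2577]
Step 15: x=[0.6660] v=[-1.9388]
Step 16: x=[0.5090] v=[-1.5701]
Step 17: x=[0.3929] v=[-1.1610]
Step 18: x=[0.3207] v=[-0.7220]
Step 19: x=[0.2943] v=[-0.2645]
Step 20: x=[0.3143] v=[0.1998]
First v>=0 after going negative at step 20, time=2.0000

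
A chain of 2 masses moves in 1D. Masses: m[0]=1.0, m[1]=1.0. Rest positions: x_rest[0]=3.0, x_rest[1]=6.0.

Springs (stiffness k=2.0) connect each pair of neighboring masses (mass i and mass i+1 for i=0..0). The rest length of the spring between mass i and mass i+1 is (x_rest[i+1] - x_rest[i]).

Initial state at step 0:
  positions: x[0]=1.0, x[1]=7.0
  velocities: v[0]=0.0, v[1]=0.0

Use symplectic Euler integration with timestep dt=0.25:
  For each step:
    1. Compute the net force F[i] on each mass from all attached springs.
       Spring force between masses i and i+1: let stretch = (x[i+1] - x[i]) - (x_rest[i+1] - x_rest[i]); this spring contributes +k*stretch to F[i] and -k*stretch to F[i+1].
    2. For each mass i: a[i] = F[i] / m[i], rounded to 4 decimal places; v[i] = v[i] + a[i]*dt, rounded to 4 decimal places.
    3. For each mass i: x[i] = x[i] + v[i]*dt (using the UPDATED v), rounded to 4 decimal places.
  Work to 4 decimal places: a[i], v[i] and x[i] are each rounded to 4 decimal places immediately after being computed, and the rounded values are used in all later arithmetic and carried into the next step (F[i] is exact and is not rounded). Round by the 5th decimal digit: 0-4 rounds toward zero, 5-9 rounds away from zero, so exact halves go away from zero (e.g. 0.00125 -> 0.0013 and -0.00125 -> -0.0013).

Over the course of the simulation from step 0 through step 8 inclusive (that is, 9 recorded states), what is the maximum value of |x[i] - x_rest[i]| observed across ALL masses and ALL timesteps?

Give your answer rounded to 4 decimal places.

Answer: 2.0333

Derivation:
Step 0: x=[1.0000 7.0000] v=[0.0000 0.0000]
Step 1: x=[1.3750 6.6250] v=[1.5000 -1.5000]
Step 2: x=[2.0313 5.9688] v=[2.6250 -2.6250]
Step 3: x=[2.8048 5.1954] v=[3.0938 -3.0938]
Step 4: x=[3.5021 4.4981] v=[2.7891 -2.7891]
Step 5: x=[3.9489 4.0513] v=[1.7871 -1.7871]
Step 6: x=[4.0335 3.9667] v=[0.3383 -0.3383]
Step 7: x=[3.7347 4.2655] v=[-1.1951 1.1951]
Step 8: x=[3.1273 4.8729] v=[-2.4297 2.4297]
Max displacement = 2.0333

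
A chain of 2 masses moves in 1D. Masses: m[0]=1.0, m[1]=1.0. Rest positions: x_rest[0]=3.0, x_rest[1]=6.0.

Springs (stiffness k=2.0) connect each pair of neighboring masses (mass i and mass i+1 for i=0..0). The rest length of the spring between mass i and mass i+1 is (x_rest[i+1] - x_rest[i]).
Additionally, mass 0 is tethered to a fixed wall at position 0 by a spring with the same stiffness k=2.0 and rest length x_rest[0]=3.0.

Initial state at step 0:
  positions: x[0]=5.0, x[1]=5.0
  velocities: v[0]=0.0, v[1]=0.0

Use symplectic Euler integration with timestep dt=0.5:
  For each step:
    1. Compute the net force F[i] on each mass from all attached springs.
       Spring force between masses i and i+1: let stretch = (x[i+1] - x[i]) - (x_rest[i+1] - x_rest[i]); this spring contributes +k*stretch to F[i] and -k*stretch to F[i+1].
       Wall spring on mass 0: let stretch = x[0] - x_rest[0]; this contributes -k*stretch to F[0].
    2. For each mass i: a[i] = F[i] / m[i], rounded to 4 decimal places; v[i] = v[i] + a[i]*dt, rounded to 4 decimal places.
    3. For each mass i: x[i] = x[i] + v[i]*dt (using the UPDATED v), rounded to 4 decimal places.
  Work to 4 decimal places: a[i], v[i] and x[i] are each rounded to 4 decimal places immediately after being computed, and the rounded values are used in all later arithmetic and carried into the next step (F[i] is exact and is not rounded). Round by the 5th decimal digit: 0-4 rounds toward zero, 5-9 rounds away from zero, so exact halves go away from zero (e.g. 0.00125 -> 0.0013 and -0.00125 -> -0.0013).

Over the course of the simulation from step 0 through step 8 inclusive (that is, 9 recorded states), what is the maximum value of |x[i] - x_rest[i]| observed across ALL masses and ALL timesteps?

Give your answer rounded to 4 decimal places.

Step 0: x=[5.0000 5.0000] v=[0.0000 0.0000]
Step 1: x=[2.5000 6.5000] v=[-5.0000 3.0000]
Step 2: x=[0.7500 7.5000] v=[-3.5000 2.0000]
Step 3: x=[2.0000 6.6250] v=[2.5000 -1.7500]
Step 4: x=[4.5625 4.9375] v=[5.1250 -3.3750]
Step 5: x=[5.0313 4.5625] v=[0.9375 -0.7500]
Step 6: x=[2.7500 5.9219] v=[-4.5626 2.7188]
Step 7: x=[0.6797 7.1954] v=[-4.1407 2.5469]
Step 8: x=[1.5274 6.7110] v=[1.6953 -0.9688]
Max displacement = 2.3203

Answer: 2.3203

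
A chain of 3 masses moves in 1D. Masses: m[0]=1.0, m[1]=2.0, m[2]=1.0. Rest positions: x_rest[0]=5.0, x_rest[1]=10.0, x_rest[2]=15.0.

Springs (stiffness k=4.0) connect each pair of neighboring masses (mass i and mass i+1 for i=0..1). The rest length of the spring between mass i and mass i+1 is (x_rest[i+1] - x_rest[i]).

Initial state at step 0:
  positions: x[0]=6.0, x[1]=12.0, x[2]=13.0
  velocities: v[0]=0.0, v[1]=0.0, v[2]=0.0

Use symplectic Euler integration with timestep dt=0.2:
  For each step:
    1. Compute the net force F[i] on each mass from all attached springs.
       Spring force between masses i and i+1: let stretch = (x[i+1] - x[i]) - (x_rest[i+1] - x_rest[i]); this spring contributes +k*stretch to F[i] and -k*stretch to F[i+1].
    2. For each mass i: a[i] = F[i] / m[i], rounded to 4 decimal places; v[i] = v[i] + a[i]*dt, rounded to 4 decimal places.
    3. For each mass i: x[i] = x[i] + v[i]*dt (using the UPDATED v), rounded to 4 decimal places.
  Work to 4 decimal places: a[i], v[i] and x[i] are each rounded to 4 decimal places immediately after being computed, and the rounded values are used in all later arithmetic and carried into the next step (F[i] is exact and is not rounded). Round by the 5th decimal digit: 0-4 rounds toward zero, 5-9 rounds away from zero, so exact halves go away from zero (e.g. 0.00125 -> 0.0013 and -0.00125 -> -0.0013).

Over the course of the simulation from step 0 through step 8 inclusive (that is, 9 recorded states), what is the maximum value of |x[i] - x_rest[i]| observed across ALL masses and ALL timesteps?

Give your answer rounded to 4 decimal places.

Answer: 3.1611

Derivation:
Step 0: x=[6.0000 12.0000 13.0000] v=[0.0000 0.0000 0.0000]
Step 1: x=[6.1600 11.6000 13.6400] v=[0.8000 -2.0000 3.2000]
Step 2: x=[6.3904 10.9280 14.7536] v=[1.1520 -3.3600 5.5680]
Step 3: x=[6.5468 10.1990 16.0551] v=[0.7821 -3.6448 6.5075]
Step 4: x=[6.4876 9.6464 17.2196] v=[-0.2961 -2.7632 5.8226]
Step 5: x=[6.1338 9.4469 17.9724] v=[-1.7691 -0.9974 3.7640]
Step 6: x=[5.5101 9.6644 18.1611] v=[-3.1186 1.0876 0.9436]
Step 7: x=[4.7511 10.2293 17.7903] v=[-3.7952 2.8246 -1.8538]
Step 8: x=[4.0686 10.9608 17.0098] v=[-3.4126 3.6577 -3.9026]
Max displacement = 3.1611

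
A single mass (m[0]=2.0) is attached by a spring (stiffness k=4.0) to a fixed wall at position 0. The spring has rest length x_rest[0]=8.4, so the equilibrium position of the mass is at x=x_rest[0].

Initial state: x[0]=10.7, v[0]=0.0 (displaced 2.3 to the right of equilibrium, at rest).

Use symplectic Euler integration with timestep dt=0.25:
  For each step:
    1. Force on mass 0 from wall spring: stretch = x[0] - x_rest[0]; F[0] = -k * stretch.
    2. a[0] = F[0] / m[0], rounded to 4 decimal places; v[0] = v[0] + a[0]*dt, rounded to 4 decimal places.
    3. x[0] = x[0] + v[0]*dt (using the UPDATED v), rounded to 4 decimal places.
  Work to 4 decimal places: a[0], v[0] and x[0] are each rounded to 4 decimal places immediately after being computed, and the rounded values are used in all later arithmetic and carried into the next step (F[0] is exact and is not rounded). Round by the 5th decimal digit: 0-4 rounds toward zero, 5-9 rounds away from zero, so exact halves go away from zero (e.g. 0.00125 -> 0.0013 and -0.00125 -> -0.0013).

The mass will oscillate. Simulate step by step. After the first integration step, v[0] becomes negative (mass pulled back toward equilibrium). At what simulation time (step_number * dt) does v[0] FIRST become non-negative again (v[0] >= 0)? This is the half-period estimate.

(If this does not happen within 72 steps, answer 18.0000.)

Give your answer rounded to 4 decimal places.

Answer: 2.2500

Derivation:
Step 0: x=[10.7000] v=[0.0000]
Step 1: x=[10.4125] v=[-1.1500]
Step 2: x=[9.8734] v=[-2.1563]
Step 3: x=[9.1502] v=[-2.8930]
Step 4: x=[8.3332] v=[-3.2681]
Step 5: x=[7.5245] v=[-3.2347]
Step 6: x=[6.8253] v=[-2.7970]
Step 7: x=[6.3229] v=[-2.0097]
Step 8: x=[6.0801] v=[-0.9712]
Step 9: x=[6.1273] v=[0.1888]
First v>=0 after going negative at step 9, time=2.2500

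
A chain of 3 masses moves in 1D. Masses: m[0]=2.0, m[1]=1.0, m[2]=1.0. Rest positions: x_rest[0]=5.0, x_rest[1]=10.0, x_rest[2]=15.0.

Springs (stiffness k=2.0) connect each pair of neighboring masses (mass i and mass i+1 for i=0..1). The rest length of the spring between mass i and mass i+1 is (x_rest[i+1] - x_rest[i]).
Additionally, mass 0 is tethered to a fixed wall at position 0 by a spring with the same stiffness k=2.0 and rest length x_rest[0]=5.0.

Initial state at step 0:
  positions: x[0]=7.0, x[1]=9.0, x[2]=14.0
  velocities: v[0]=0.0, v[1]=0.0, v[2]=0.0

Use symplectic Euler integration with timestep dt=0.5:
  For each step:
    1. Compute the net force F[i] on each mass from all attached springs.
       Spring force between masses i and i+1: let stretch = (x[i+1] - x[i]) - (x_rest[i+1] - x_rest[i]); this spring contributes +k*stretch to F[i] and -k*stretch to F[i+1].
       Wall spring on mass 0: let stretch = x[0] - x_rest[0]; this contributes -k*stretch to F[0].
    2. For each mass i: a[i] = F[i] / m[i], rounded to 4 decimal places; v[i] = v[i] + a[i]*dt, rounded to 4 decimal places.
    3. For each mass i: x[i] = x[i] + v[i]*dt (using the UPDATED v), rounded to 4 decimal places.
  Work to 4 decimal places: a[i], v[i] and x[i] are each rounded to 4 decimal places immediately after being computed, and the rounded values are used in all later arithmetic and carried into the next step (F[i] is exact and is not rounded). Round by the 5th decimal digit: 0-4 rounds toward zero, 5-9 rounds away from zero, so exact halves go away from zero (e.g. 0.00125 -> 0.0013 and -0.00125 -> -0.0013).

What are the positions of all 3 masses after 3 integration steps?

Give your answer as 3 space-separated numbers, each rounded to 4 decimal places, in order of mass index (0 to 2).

Answer: 3.4688 10.3750 16.3125

Derivation:
Step 0: x=[7.0000 9.0000 14.0000] v=[0.0000 0.0000 0.0000]
Step 1: x=[5.7500 10.5000 14.0000] v=[-2.5000 3.0000 0.0000]
Step 2: x=[4.2500 11.3750 14.7500] v=[-3.0000 1.7500 1.5000]
Step 3: x=[3.4688 10.3750 16.3125] v=[-1.5625 -2.0000 3.1250]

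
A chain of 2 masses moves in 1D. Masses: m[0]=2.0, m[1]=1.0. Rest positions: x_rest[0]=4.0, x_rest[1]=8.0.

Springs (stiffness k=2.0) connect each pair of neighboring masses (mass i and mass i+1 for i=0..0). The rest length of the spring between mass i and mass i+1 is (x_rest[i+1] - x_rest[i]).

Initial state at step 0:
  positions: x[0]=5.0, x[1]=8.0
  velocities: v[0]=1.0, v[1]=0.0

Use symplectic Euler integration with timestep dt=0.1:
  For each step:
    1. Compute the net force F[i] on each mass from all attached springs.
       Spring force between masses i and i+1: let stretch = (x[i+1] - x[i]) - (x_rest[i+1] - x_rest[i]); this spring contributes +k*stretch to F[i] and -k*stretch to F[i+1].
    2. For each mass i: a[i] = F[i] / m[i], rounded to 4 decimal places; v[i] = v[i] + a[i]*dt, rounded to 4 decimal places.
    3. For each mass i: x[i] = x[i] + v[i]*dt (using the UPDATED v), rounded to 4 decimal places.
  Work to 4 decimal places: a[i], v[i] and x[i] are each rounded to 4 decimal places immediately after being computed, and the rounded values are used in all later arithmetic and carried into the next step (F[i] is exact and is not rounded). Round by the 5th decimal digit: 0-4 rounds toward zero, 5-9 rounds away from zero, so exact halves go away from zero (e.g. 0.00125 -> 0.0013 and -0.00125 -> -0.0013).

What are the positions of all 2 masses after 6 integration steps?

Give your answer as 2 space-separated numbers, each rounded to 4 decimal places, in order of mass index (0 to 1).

Answer: 5.3769 8.4462

Derivation:
Step 0: x=[5.0000 8.0000] v=[1.0000 0.0000]
Step 1: x=[5.0900 8.0200] v=[0.9000 0.2000]
Step 2: x=[5.1693 8.0614] v=[0.7930 0.4140]
Step 3: x=[5.2375 8.1250] v=[0.6822 0.6356]
Step 4: x=[5.2946 8.2108] v=[0.5710 0.8581]
Step 5: x=[5.3409 8.3183] v=[0.4626 1.0749]
Step 6: x=[5.3769 8.4462] v=[0.3603 1.2794]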